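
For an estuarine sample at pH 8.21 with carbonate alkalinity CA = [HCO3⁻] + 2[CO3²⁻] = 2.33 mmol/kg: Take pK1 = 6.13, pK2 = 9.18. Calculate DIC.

CA = [HCO3⁻] + 2[CO3²⁻] = (α₁ + 2α₂)·DIC
At pH 8.21: [H⁺]/K1 = 10^-2.08 = 0.0083176, K2/[H⁺] = 10^-0.97 = 0.10715
α₁ = 1/(1 + 0.0083176 + 0.10715) = 1/1.1155 = 0.8965; α₂ = α₁·K2/[H⁺] = 0.09606
α₁ + 2α₂ = 1.0886
DIC = CA / (α₁ + 2α₂) = 2.33 / 1.0886 = 2.14 mmol/kg

DIC = 2.14 mmol/kg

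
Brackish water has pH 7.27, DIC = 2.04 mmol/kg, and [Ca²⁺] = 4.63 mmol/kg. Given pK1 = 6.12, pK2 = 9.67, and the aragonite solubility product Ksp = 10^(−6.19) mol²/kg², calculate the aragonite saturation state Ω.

Ω = 0.0542

α₂ = 1 / (1 + [H⁺]/K2 + [H⁺]²/(K1K2)) = 1 / (1 + 10^+2.40 + 10^+1.25)
   = 1 / (1 + 251.19 + 17.783) = 1/269.97 = 0.003704
[CO3²⁻] = α₂ × DIC = 0.003704 × 2.04 = 0.007556 mmol/kg = 7.556 μmol/kg
Ksp = 10^(−6.19) = 6.457×10^-7
Ω = [Ca²⁺][CO3²⁻]/Ksp = (4.63×10^-3)(7.556×10^-6) / 6.457×10^-7 = 0.0542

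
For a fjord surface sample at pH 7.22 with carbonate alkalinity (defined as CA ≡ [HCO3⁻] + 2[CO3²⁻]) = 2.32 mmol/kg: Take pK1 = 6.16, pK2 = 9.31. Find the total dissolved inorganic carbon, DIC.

CA = [HCO3⁻] + 2[CO3²⁻] = (α₁ + 2α₂)·DIC
At pH 7.22: [H⁺]/K1 = 10^-1.06 = 0.087096, K2/[H⁺] = 10^-2.09 = 0.0081283
α₁ = 1/(1 + 0.087096 + 0.0081283) = 1/1.0952 = 0.9131; α₂ = α₁·K2/[H⁺] = 0.007422
α₁ + 2α₂ = 0.9279
DIC = CA / (α₁ + 2α₂) = 2.32 / 0.9279 = 2.50 mmol/kg

DIC = 2.50 mmol/kg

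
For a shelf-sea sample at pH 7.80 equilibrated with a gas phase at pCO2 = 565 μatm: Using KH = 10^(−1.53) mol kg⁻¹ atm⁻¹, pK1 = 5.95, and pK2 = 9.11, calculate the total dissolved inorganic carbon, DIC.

DIC = 1.25 mmol/kg

[CO2*] = KH · pCO2 = 10^(−1.53) × 565×10^-6 = 1.667×10^-5 mol/kg
α₀ = 1/(1 + K1/[H⁺] + K1K2/[H⁺]²) = 1/(1 + 10^+1.85 + 10^+0.54) = 0.01329
DIC = [CO2*]/α₀ = 1.667×10^-5 / 0.01329 = 1.25 mmol/kg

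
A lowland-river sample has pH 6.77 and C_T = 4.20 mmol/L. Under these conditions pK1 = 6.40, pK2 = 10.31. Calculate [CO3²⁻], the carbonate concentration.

[CO3²⁻] = 0.849 μmol/L

α₂ = 1 / (1 + [H⁺]/K2 + [H⁺]²/(K1K2)) = 1 / (1 + 10^+3.54 + 10^+3.17)
   = 1 / (1 + 3467.4 + 1479.1) = 1/4947.5 = 0.0002021
[CO3²⁻] = α₂ × DIC = 0.0002021 × 4.20 = 0.000849 mmol/L = 0.849 μmol/L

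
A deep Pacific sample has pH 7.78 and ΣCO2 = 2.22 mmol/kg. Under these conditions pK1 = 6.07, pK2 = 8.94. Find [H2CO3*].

α₀ = 1 / (1 + K1/[H⁺] + K1K2/[H⁺]²) = 1 / (1 + 10^+1.71 + 10^+0.55)
   = 1 / (1 + 51.286 + 3.5481) = 1/55.834 = 0.01791
[CO2*] = α₀ × DIC = 0.01791 × 2.22 = 0.0398 mmol/kg

[CO2*] = 0.0398 mmol/kg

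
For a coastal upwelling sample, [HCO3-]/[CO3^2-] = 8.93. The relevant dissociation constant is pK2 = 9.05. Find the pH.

pH = 8.10

From K2 = [H⁺][CO3^2-]/[HCO3-]:  pH = pK2 − log₁₀([HCO3-]/[CO3^2-])
log₁₀(8.93) = +0.951
pH = 9.05 − (+0.951) = 8.10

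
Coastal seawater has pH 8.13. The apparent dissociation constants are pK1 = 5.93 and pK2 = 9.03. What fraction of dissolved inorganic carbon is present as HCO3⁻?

α₁ = 1 / (1 + [H⁺]/K1 + K2/[H⁺]) = 1 / (1 + 10^-2.20 + 10^-0.90)
   = 1 / (1 + 0.0063096 + 0.12589) = 1/1.1322 = 0.8832

α₁ = 0.883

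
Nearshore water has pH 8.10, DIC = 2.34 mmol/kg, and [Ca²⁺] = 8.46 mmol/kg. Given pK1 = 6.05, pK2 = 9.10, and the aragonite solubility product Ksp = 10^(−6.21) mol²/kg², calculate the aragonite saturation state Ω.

α₂ = 1 / (1 + [H⁺]/K2 + [H⁺]²/(K1K2)) = 1 / (1 + 10^+1.00 + 10^-1.05)
   = 1 / (1 + 10.000 + 0.089125) = 1/11.089 = 0.09018
[CO3²⁻] = α₂ × DIC = 0.09018 × 2.34 = 0.2110 mmol/kg
Ksp = 10^(−6.21) = 6.166×10^-7
Ω = [Ca²⁺][CO3²⁻]/Ksp = (8.46×10^-3)(2.110×10^-4) / 6.166×10^-7 = 2.90

Ω = 2.90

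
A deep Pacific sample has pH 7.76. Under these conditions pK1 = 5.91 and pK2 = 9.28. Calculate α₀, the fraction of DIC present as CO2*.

α₀ = 0.0135

α₀ = 1 / (1 + K1/[H⁺] + K1K2/[H⁺]²) = 1 / (1 + 10^+1.85 + 10^+0.33)
   = 1 / (1 + 70.795 + 2.1380) = 1/73.933 = 0.01353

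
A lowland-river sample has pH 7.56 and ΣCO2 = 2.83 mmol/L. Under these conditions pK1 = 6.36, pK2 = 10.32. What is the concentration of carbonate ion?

[CO3²⁻] = 4.62 μmol/L

α₂ = 1 / (1 + [H⁺]/K2 + [H⁺]²/(K1K2)) = 1 / (1 + 10^+2.76 + 10^+1.56)
   = 1 / (1 + 575.44 + 36.308) = 1/612.75 = 0.001632
[CO3²⁻] = α₂ × DIC = 0.001632 × 2.83 = 0.00462 mmol/L = 4.62 μmol/L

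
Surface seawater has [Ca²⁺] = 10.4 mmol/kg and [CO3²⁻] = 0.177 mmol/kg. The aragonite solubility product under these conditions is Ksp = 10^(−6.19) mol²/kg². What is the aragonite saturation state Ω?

Ω = 2.85

Ksp = 10^(−6.19) = 6.457×10^-7
Ω = [Ca²⁺][CO3²⁻]/Ksp = (10.4×10^-3)(0.177×10^-3) / 6.457×10^-7 = 2.85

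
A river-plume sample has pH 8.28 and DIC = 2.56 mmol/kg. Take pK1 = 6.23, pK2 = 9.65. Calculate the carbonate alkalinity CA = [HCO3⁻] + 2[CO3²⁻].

CA = [HCO3⁻] + 2[CO3²⁻] = (α₁ + 2α₂)·DIC
At pH 8.28: [H⁺]/K1 = 10^-2.05 = 0.0089125, K2/[H⁺] = 10^-1.37 = 0.042658
α₁ = 1/(1 + 0.0089125 + 0.042658) = 1/1.0516 = 0.9510; α₂ = α₁·K2/[H⁺] = 0.04057
α₁ + 2α₂ = 1.0321
CA = 1.0321 × 2.56 = 2.64 mmol/kg

CA = 2.64 mmol/kg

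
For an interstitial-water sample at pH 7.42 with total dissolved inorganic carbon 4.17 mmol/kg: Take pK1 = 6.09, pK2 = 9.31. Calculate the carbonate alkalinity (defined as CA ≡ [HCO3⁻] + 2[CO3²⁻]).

CA = [HCO3⁻] + 2[CO3²⁻] = (α₁ + 2α₂)·DIC
At pH 7.42: [H⁺]/K1 = 10^-1.33 = 0.046774, K2/[H⁺] = 10^-1.89 = 0.012882
α₁ = 1/(1 + 0.046774 + 0.012882) = 1/1.0597 = 0.9437; α₂ = α₁·K2/[H⁺] = 0.01216
α₁ + 2α₂ = 0.9680
CA = 0.9680 × 4.17 = 4.04 mmol/kg

CA = 4.04 mmol/kg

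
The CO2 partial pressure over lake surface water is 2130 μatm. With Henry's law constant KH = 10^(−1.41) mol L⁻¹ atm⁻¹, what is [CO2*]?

[CO2*] = 82.9 μmol/L

KH = 10^(−1.41) = 3.890×10^-2 mol L⁻¹ atm⁻¹
[CO2*] = KH · pCO2 = 3.890×10^-2 × 2130×10^-6 atm = 8.29×10^-5 mol/L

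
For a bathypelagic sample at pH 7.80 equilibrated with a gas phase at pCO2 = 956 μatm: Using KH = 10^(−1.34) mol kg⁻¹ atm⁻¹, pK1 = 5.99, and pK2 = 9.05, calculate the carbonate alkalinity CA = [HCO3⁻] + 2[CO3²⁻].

[CO2*] = KH · pCO2 = 10^(−1.34) × 956×10^-6 = 4.370×10^-5 mol/kg
α₀ = 1/(1 + K1/[H⁺] + K1K2/[H⁺]²) = 1/(1 + 10^+1.81 + 10^+0.56) = 0.01445
DIC = [CO2*]/α₀ = 4.370×10^-5 / 0.01445 = 3.024 mmol/kg
CA = (α₁ + 2α₂)·DIC = (0.9331 + 2×0.05247) × 3.024 = 3.14 mmol/kg

CA = 3.14 mmol/kg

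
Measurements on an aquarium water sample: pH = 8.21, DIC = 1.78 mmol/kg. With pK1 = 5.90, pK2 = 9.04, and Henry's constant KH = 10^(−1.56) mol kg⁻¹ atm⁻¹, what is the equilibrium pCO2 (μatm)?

pCO2 = 275 μatm

α₀ = 1 / (1 + K1/[H⁺] + K1K2/[H⁺]²) = 1 / (1 + 10^+2.31 + 10^+1.48)
   = 1 / (1 + 204.17 + 30.200) = 1/235.37 = 0.004249
[CO2*] = α₀ × DIC = 0.004249 × 1.78 = 0.007562 mmol/kg = 7.562 μmol/kg
pCO2 = [CO2*]/KH = 7.562×10^-6 / 2.754×10^-2 = 275 μatm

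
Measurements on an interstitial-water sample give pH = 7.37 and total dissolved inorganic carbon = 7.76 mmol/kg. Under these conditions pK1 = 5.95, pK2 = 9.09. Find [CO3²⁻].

[CO3²⁻] = 0.140 mmol/kg

α₂ = 1 / (1 + [H⁺]/K2 + [H⁺]²/(K1K2)) = 1 / (1 + 10^+1.72 + 10^+0.30)
   = 1 / (1 + 52.481 + 1.9953) = 1/55.476 = 0.01803
[CO3²⁻] = α₂ × DIC = 0.01803 × 7.76 = 0.140 mmol/kg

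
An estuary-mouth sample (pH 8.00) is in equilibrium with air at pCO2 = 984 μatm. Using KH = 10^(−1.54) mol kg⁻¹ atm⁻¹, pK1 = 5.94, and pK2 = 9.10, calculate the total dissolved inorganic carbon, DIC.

[CO2*] = KH · pCO2 = 10^(−1.54) × 984×10^-6 = 2.838×10^-5 mol/kg
α₀ = 1/(1 + K1/[H⁺] + K1K2/[H⁺]²) = 1/(1 + 10^+2.06 + 10^+0.96) = 0.008004
DIC = [CO2*]/α₀ = 2.838×10^-5 / 0.008004 = 3.55 mmol/kg

DIC = 3.55 mmol/kg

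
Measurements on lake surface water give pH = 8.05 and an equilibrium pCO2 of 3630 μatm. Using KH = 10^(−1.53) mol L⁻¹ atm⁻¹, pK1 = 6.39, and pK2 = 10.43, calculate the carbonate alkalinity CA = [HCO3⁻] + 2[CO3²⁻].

[CO2*] = KH · pCO2 = 10^(−1.53) × 3630×10^-6 = 1.071×10^-4 mol/L
α₀ = 1/(1 + K1/[H⁺] + K1K2/[H⁺]²) = 1/(1 + 10^+1.66 + 10^-0.72) = 0.02132
DIC = [CO2*]/α₀ = 1.071×10^-4 / 0.02132 = 5.024 mmol/L
CA = (α₁ + 2α₂)·DIC = (0.9746 + 2×0.004063) × 5.024 = 4.94 mmol/L

CA = 4.94 mmol/L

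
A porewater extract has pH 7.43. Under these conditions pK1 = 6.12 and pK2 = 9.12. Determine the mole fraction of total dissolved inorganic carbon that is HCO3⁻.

α₁ = 1 / (1 + [H⁺]/K1 + K2/[H⁺]) = 1 / (1 + 10^-1.31 + 10^-1.69)
   = 1 / (1 + 0.048978 + 0.020417) = 1/1.0694 = 0.9351

α₁ = 0.935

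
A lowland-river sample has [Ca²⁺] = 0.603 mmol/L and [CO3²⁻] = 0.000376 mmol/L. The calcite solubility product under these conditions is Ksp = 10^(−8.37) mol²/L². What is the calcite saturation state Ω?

Ksp = 10^(−8.37) = 4.266×10^-9
Ω = [Ca²⁺][CO3²⁻]/Ksp = (0.603×10^-3)(0.000376×10^-3) / 4.266×10^-9 = 0.0532

Ω = 0.0532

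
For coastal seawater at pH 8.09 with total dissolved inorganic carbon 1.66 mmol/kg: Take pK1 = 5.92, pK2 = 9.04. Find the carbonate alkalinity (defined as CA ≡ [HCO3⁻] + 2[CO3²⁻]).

CA = 1.82 mmol/kg

CA = [HCO3⁻] + 2[CO3²⁻] = (α₁ + 2α₂)·DIC
At pH 8.09: [H⁺]/K1 = 10^-2.17 = 0.0067608, K2/[H⁺] = 10^-0.95 = 0.11220
α₁ = 1/(1 + 0.0067608 + 0.11220) = 1/1.1190 = 0.8937; α₂ = α₁·K2/[H⁺] = 0.1003
α₁ + 2α₂ = 1.0942
CA = 1.0942 × 1.66 = 1.82 mmol/kg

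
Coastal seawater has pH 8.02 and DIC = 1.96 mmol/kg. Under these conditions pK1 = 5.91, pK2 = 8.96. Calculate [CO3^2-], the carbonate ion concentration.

[CO3²⁻] = 0.200 mmol/kg

α₂ = 1 / (1 + [H⁺]/K2 + [H⁺]²/(K1K2)) = 1 / (1 + 10^+0.94 + 10^-1.17)
   = 1 / (1 + 8.7096 + 0.067608) = 1/9.7772 = 0.1023
[CO3²⁻] = α₂ × DIC = 0.1023 × 1.96 = 0.200 mmol/kg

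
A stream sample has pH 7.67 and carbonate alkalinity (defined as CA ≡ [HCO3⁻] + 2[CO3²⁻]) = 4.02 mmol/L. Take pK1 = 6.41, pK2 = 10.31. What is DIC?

DIC = 4.23 mmol/L

CA = [HCO3⁻] + 2[CO3²⁻] = (α₁ + 2α₂)·DIC
At pH 7.67: [H⁺]/K1 = 10^-1.26 = 0.054954, K2/[H⁺] = 10^-2.64 = 0.0022909
α₁ = 1/(1 + 0.054954 + 0.0022909) = 1/1.0572 = 0.9459; α₂ = α₁·K2/[H⁺] = 0.002167
α₁ + 2α₂ = 0.9502
DIC = CA / (α₁ + 2α₂) = 4.02 / 0.9502 = 4.23 mmol/L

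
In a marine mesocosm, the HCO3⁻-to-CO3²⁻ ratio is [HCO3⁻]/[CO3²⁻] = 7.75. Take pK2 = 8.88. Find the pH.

From K2 = [H⁺][CO3²⁻]/[HCO3⁻]:  pH = pK2 − log₁₀([HCO3⁻]/[CO3²⁻])
log₁₀(7.75) = +0.889
pH = 8.88 − (+0.889) = 7.99

pH = 7.99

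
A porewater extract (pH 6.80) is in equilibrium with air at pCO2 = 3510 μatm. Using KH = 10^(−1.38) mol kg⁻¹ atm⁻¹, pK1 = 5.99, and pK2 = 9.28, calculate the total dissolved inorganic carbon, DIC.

[CO2*] = KH · pCO2 = 10^(−1.38) × 3510×10^-6 = 1.463×10^-4 mol/kg
α₀ = 1/(1 + K1/[H⁺] + K1K2/[H⁺]²) = 1/(1 + 10^+0.81 + 10^-1.67) = 0.1337
DIC = [CO2*]/α₀ = 1.463×10^-4 / 0.1337 = 1.09 mmol/kg

DIC = 1.09 mmol/kg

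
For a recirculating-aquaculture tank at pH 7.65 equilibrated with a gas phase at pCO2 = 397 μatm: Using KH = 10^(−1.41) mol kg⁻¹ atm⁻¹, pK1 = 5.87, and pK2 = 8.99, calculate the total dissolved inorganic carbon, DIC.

[CO2*] = KH · pCO2 = 10^(−1.41) × 397×10^-6 = 1.545×10^-5 mol/kg
α₀ = 1/(1 + K1/[H⁺] + K1K2/[H⁺]²) = 1/(1 + 10^+1.78 + 10^+0.44) = 0.01562
DIC = [CO2*]/α₀ = 1.545×10^-5 / 0.01562 = 0.989 mmol/kg

DIC = 0.989 mmol/kg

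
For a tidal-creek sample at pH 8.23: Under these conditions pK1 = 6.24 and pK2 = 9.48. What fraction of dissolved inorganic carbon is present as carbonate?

α₂ = 1 / (1 + [H⁺]/K2 + [H⁺]²/(K1K2)) = 1 / (1 + 10^+1.25 + 10^-0.74)
   = 1 / (1 + 17.783 + 0.18197) = 1/18.965 = 0.05273

α₂ = 0.0527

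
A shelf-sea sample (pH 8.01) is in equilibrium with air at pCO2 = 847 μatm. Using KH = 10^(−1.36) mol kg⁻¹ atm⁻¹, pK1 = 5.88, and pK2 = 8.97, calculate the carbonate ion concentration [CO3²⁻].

[CO3²⁻] = 0.547 mmol/kg

[CO2*] = KH · pCO2 = 10^(−1.36) × 847×10^-6 = 3.697×10^-5 mol/kg
α₀ = 1/(1 + K1/[H⁺] + K1K2/[H⁺]²) = 1/(1 + 10^+2.13 + 10^+1.17) = 0.006636
DIC = [CO2*]/α₀ = 3.697×10^-5 / 0.006636 = 5.571 mmol/kg
[CO3²⁻] = α₂·DIC; α₂ = 0.09816, so [CO3²⁻] = 0.09816 × 5.571 = 0.547 mmol/kg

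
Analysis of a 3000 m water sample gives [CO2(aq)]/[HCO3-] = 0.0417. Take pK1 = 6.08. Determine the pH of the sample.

pH = 7.46

From K1 = [H⁺][HCO3-]/[CO2(aq)]:  pH = pK1 − log₁₀([CO2(aq)]/[HCO3-])
log₁₀(0.0417) = -1.380
pH = 6.08 − (-1.380) = 7.46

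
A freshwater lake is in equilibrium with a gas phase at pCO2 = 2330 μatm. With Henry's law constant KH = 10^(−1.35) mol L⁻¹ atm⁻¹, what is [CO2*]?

[CO2*] = 104 μmol/L

KH = 10^(−1.35) = 4.467×10^-2 mol L⁻¹ atm⁻¹
[CO2*] = KH · pCO2 = 4.467×10^-2 × 2330×10^-6 atm = 1.04×10^-4 mol/L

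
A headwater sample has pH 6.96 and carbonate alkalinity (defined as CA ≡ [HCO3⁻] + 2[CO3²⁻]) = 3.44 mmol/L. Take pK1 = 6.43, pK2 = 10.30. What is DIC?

DIC = 4.45 mmol/L

CA = [HCO3⁻] + 2[CO3²⁻] = (α₁ + 2α₂)·DIC
At pH 6.96: [H⁺]/K1 = 10^-0.53 = 0.29512, K2/[H⁺] = 10^-3.34 = 0.00045709
α₁ = 1/(1 + 0.29512 + 0.00045709) = 1/1.2956 = 0.7719; α₂ = α₁·K2/[H⁺] = 0.0003528
α₁ + 2α₂ = 0.7726
DIC = CA / (α₁ + 2α₂) = 3.44 / 0.7726 = 4.45 mmol/L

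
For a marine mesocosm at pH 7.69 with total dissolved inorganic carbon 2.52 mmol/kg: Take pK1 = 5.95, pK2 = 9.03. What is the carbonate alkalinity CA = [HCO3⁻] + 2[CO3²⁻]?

CA = [HCO3⁻] + 2[CO3²⁻] = (α₁ + 2α₂)·DIC
At pH 7.69: [H⁺]/K1 = 10^-1.74 = 0.018197, K2/[H⁺] = 10^-1.34 = 0.045709
α₁ = 1/(1 + 0.018197 + 0.045709) = 1/1.0639 = 0.9399; α₂ = α₁·K2/[H⁺] = 0.04296
α₁ + 2α₂ = 1.0259
CA = 1.0259 × 2.52 = 2.59 mmol/kg

CA = 2.59 mmol/kg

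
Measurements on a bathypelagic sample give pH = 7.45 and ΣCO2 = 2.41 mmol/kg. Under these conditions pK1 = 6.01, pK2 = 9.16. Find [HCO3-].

α₁ = 1 / (1 + [H⁺]/K1 + K2/[H⁺]) = 1 / (1 + 10^-1.44 + 10^-1.71)
   = 1 / (1 + 0.036308 + 0.019498) = 1/1.0558 = 0.9471
[HCO3⁻] = α₁ × DIC = 0.9471 × 2.41 = 2.28 mmol/kg

[HCO3⁻] = 2.28 mmol/kg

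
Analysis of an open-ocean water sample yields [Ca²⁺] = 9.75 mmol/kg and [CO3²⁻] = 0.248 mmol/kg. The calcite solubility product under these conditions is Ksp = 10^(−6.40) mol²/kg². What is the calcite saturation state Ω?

Ω = 6.07

Ksp = 10^(−6.40) = 3.981×10^-7
Ω = [Ca²⁺][CO3²⁻]/Ksp = (9.75×10^-3)(0.248×10^-3) / 3.981×10^-7 = 6.07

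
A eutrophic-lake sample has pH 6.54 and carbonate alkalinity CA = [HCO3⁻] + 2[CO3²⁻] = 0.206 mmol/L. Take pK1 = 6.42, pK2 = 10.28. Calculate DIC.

DIC = 0.362 mmol/L

CA = [HCO3⁻] + 2[CO3²⁻] = (α₁ + 2α₂)·DIC
At pH 6.54: [H⁺]/K1 = 10^-0.12 = 0.75858, K2/[H⁺] = 10^-3.74 = 0.00018197
α₁ = 1/(1 + 0.75858 + 0.00018197) = 1/1.7588 = 0.5686; α₂ = α₁·K2/[H⁺] = 0.0001035
α₁ + 2α₂ = 0.5688
DIC = CA / (α₁ + 2α₂) = 0.206 / 0.5688 = 0.362 mmol/L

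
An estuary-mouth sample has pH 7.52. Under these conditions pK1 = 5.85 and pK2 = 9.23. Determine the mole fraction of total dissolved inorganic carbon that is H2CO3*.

α₀ = 0.0205

α₀ = 1 / (1 + K1/[H⁺] + K1K2/[H⁺]²) = 1 / (1 + 10^+1.67 + 10^-0.04)
   = 1 / (1 + 46.774 + 0.91201) = 1/48.686 = 0.02054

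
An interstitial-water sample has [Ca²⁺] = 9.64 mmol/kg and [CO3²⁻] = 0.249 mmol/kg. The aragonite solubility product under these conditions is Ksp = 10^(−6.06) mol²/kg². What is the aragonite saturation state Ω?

Ksp = 10^(−6.06) = 8.710×10^-7
Ω = [Ca²⁺][CO3²⁻]/Ksp = (9.64×10^-3)(0.249×10^-3) / 8.710×10^-7 = 2.76

Ω = 2.76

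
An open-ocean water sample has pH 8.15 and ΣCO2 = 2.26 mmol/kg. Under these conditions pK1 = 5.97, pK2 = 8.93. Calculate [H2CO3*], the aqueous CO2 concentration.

α₀ = 1 / (1 + K1/[H⁺] + K1K2/[H⁺]²) = 1 / (1 + 10^+2.18 + 10^+1.40)
   = 1 / (1 + 151.36 + 25.119) = 1/177.47 = 0.005635
[CO2*] = α₀ × DIC = 0.005635 × 2.26 = 0.0127 mmol/kg = 12.7 μmol/kg

[CO2*] = 12.7 μmol/kg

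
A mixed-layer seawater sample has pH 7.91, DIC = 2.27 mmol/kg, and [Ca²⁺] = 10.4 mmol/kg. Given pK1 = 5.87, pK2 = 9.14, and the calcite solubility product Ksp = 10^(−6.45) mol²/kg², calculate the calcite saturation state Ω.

α₂ = 1 / (1 + [H⁺]/K2 + [H⁺]²/(K1K2)) = 1 / (1 + 10^+1.23 + 10^-0.81)
   = 1 / (1 + 16.982 + 0.15488) = 1/18.137 = 0.05513
[CO3²⁻] = α₂ × DIC = 0.05513 × 2.27 = 0.1252 mmol/kg
Ksp = 10^(−6.45) = 3.548×10^-7
Ω = [Ca²⁺][CO3²⁻]/Ksp = (10.4×10^-3)(1.252×10^-4) / 3.548×10^-7 = 3.67

Ω = 3.67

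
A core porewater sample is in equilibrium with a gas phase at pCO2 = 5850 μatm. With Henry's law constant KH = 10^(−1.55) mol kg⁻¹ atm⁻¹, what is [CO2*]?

KH = 10^(−1.55) = 2.818×10^-2 mol kg⁻¹ atm⁻¹
[CO2*] = KH · pCO2 = 2.818×10^-2 × 5850×10^-6 atm = 1.65×10^-4 mol/kg

[CO2*] = 165 μmol/kg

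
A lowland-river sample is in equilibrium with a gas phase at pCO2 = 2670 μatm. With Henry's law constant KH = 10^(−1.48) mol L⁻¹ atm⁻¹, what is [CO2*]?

[CO2*] = 88.4 μmol/L

KH = 10^(−1.48) = 3.311×10^-2 mol L⁻¹ atm⁻¹
[CO2*] = KH · pCO2 = 3.311×10^-2 × 2670×10^-6 atm = 8.84×10^-5 mol/L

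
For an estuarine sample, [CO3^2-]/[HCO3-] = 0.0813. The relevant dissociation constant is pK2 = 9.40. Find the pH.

From K2 = [H⁺][CO3^2-]/[HCO3-]:  pH = pK2 + log₁₀([CO3^2-]/[HCO3-])
log₁₀(0.0813) = -1.090
pH = 9.40 + (-1.090) = 8.31

pH = 8.31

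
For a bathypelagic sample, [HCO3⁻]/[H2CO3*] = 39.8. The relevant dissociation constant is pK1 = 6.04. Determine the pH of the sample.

pH = 7.64

From K1 = [H⁺][HCO3⁻]/[H2CO3*]:  pH = pK1 + log₁₀([HCO3⁻]/[H2CO3*])
log₁₀(39.8) = +1.600
pH = 6.04 + (+1.600) = 7.64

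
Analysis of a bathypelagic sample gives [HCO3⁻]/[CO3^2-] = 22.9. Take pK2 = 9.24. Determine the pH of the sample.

pH = 7.88

From K2 = [H⁺][CO3^2-]/[HCO3⁻]:  pH = pK2 − log₁₀([HCO3⁻]/[CO3^2-])
log₁₀(22.9) = +1.360
pH = 9.24 − (+1.360) = 7.88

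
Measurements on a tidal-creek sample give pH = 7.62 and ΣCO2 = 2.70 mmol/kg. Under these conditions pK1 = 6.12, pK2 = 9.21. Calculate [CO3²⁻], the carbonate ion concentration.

[CO3²⁻] = 0.0656 mmol/kg

α₂ = 1 / (1 + [H⁺]/K2 + [H⁺]²/(K1K2)) = 1 / (1 + 10^+1.59 + 10^+0.09)
   = 1 / (1 + 38.905 + 1.2303) = 1/41.135 = 0.02431
[CO3²⁻] = α₂ × DIC = 0.02431 × 2.70 = 0.0656 mmol/kg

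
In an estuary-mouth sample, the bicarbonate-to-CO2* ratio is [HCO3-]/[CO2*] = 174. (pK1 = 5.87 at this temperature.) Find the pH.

From K1 = [H⁺][HCO3-]/[CO2*]:  pH = pK1 + log₁₀([HCO3-]/[CO2*])
log₁₀(174) = +2.241
pH = 5.87 + (+2.241) = 8.11

pH = 8.11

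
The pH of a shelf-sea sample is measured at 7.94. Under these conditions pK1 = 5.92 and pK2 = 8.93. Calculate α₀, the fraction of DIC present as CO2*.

α₀ = 0.00859

α₀ = 1 / (1 + K1/[H⁺] + K1K2/[H⁺]²) = 1 / (1 + 10^+2.02 + 10^+1.03)
   = 1 / (1 + 104.71 + 10.715) = 1/116.43 = 0.008589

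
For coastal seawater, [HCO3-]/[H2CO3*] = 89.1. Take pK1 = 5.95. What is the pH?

pH = 7.90

From K1 = [H⁺][HCO3-]/[H2CO3*]:  pH = pK1 + log₁₀([HCO3-]/[H2CO3*])
log₁₀(89.1) = +1.950
pH = 5.95 + (+1.950) = 7.90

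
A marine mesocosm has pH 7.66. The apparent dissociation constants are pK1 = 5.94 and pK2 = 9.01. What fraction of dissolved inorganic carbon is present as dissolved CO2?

α₀ = 0.0179

α₀ = 1 / (1 + K1/[H⁺] + K1K2/[H⁺]²) = 1 / (1 + 10^+1.72 + 10^+0.37)
   = 1 / (1 + 52.481 + 2.3442) = 1/55.825 = 0.01791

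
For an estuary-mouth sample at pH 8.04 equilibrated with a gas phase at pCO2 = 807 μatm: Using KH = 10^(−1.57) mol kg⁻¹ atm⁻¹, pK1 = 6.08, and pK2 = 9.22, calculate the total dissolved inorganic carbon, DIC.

[CO2*] = KH · pCO2 = 10^(−1.57) × 807×10^-6 = 2.172×10^-5 mol/kg
α₀ = 1/(1 + K1/[H⁺] + K1K2/[H⁺]²) = 1/(1 + 10^+1.96 + 10^+0.78) = 0.01018
DIC = [CO2*]/α₀ = 2.172×10^-5 / 0.01018 = 2.13 mmol/kg

DIC = 2.13 mmol/kg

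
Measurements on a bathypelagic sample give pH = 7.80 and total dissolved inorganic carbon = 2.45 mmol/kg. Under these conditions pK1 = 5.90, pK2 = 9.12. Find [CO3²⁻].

α₂ = 1 / (1 + [H⁺]/K2 + [H⁺]²/(K1K2)) = 1 / (1 + 10^+1.32 + 10^-0.58)
   = 1 / (1 + 20.893 + 0.26303) = 1/22.156 = 0.04513
[CO3²⁻] = α₂ × DIC = 0.04513 × 2.45 = 0.111 mmol/kg

[CO3²⁻] = 0.111 mmol/kg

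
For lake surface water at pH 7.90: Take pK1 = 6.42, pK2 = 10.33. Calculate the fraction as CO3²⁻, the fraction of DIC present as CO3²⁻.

α₂ = 0.00358

α₂ = 1 / (1 + [H⁺]/K2 + [H⁺]²/(K1K2)) = 1 / (1 + 10^+2.43 + 10^+0.95)
   = 1 / (1 + 269.15 + 8.9125) = 1/279.07 = 0.003583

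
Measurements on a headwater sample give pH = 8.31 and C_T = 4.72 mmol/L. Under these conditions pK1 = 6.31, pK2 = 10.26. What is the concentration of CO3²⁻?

α₂ = 1 / (1 + [H⁺]/K2 + [H⁺]²/(K1K2)) = 1 / (1 + 10^+1.95 + 10^-0.05)
   = 1 / (1 + 89.125 + 0.89125) = 1/91.016 = 0.01099
[CO3²⁻] = α₂ × DIC = 0.01099 × 4.72 = 0.0519 mmol/L

[CO3²⁻] = 0.0519 mmol/L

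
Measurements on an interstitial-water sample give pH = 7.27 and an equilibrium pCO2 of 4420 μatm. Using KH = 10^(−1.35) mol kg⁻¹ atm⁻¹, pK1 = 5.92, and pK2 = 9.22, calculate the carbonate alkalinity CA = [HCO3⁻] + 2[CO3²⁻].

[CO2*] = KH · pCO2 = 10^(−1.35) × 4420×10^-6 = 1.974×10^-4 mol/kg
α₀ = 1/(1 + K1/[H⁺] + K1K2/[H⁺]²) = 1/(1 + 10^+1.35 + 10^-0.60) = 0.04230
DIC = [CO2*]/α₀ = 1.974×10^-4 / 0.04230 = 4.667 mmol/kg
CA = (α₁ + 2α₂)·DIC = (0.9471 + 2×0.01063) × 4.667 = 4.52 mmol/kg

CA = 4.52 mmol/kg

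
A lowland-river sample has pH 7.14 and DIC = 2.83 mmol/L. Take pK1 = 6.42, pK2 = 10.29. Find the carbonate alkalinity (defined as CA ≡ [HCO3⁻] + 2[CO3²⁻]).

CA = [HCO3⁻] + 2[CO3²⁻] = (α₁ + 2α₂)·DIC
At pH 7.14: [H⁺]/K1 = 10^-0.72 = 0.19055, K2/[H⁺] = 10^-3.15 = 0.00070795
α₁ = 1/(1 + 0.19055 + 0.00070795) = 1/1.1913 = 0.8395; α₂ = α₁·K2/[H⁺] = 0.0005943
α₁ + 2α₂ = 0.8406
CA = 0.8406 × 2.83 = 2.38 mmol/L

CA = 2.38 mmol/L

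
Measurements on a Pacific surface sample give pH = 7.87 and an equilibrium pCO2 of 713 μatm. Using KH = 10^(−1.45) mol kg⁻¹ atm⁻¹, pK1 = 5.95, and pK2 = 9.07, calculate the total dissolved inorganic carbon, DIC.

DIC = 2.26 mmol/kg

[CO2*] = KH · pCO2 = 10^(−1.45) × 713×10^-6 = 2.530×10^-5 mol/kg
α₀ = 1/(1 + K1/[H⁺] + K1K2/[H⁺]²) = 1/(1 + 10^+1.92 + 10^+0.72) = 0.01118
DIC = [CO2*]/α₀ = 2.530×10^-5 / 0.01118 = 2.26 mmol/kg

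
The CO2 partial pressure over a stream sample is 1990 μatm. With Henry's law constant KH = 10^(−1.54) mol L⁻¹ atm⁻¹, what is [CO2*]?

[CO2*] = 57.4 μmol/L

KH = 10^(−1.54) = 2.884×10^-2 mol L⁻¹ atm⁻¹
[CO2*] = KH · pCO2 = 2.884×10^-2 × 1990×10^-6 atm = 5.74×10^-5 mol/L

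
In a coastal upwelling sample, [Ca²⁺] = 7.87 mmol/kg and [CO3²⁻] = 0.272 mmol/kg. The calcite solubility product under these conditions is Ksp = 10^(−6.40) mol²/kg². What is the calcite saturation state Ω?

Ksp = 10^(−6.40) = 3.981×10^-7
Ω = [Ca²⁺][CO3²⁻]/Ksp = (7.87×10^-3)(0.272×10^-3) / 3.981×10^-7 = 5.38

Ω = 5.38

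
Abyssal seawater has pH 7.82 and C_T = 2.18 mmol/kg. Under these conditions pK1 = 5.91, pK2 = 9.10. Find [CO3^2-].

[CO3²⁻] = 0.107 mmol/kg

α₂ = 1 / (1 + [H⁺]/K2 + [H⁺]²/(K1K2)) = 1 / (1 + 10^+1.28 + 10^-0.63)
   = 1 / (1 + 19.055 + 0.23442) = 1/20.289 = 0.04929
[CO3²⁻] = α₂ × DIC = 0.04929 × 2.18 = 0.107 mmol/kg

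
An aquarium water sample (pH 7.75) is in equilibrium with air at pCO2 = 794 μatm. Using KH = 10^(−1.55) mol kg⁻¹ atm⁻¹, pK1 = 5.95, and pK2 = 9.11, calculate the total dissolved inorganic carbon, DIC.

DIC = 1.50 mmol/kg

[CO2*] = KH · pCO2 = 10^(−1.55) × 794×10^-6 = 2.238×10^-5 mol/kg
α₀ = 1/(1 + K1/[H⁺] + K1K2/[H⁺]²) = 1/(1 + 10^+1.80 + 10^+0.44) = 0.01496
DIC = [CO2*]/α₀ = 2.238×10^-5 / 0.01496 = 1.50 mmol/kg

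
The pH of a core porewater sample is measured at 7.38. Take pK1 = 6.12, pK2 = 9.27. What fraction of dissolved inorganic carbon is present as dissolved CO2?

α₀ = 1 / (1 + K1/[H⁺] + K1K2/[H⁺]²) = 1 / (1 + 10^+1.26 + 10^-0.63)
   = 1 / (1 + 18.197 + 0.23442) = 1/19.431 = 0.05146

α₀ = 0.0515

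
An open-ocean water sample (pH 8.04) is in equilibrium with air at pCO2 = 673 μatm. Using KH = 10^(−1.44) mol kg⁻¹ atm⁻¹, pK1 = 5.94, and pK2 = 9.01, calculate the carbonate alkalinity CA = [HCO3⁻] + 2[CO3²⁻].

CA = 3.74 mmol/kg

[CO2*] = KH · pCO2 = 10^(−1.44) × 673×10^-6 = 2.444×10^-5 mol/kg
α₀ = 1/(1 + K1/[H⁺] + K1K2/[H⁺]²) = 1/(1 + 10^+2.10 + 10^+1.13) = 0.007123
DIC = [CO2*]/α₀ = 2.444×10^-5 / 0.007123 = 3.430 mmol/kg
CA = (α₁ + 2α₂)·DIC = (0.8968 + 2×0.09609) × 3.430 = 3.74 mmol/kg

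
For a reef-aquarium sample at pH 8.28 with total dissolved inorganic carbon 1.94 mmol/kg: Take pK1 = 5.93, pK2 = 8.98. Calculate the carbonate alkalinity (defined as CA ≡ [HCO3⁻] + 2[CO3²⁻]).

CA = 2.25 mmol/kg

CA = [HCO3⁻] + 2[CO3²⁻] = (α₁ + 2α₂)·DIC
At pH 8.28: [H⁺]/K1 = 10^-2.35 = 0.0044668, K2/[H⁺] = 10^-0.70 = 0.19953
α₁ = 1/(1 + 0.0044668 + 0.19953) = 1/1.2040 = 0.8306; α₂ = α₁·K2/[H⁺] = 0.1657
α₁ + 2α₂ = 1.1620
CA = 1.1620 × 1.94 = 2.25 mmol/kg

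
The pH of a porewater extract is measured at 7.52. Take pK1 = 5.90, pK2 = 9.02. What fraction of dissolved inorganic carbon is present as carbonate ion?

α₂ = 1 / (1 + [H⁺]/K2 + [H⁺]²/(K1K2)) = 1 / (1 + 10^+1.50 + 10^-0.12)
   = 1 / (1 + 31.623 + 0.75858) = 1/33.381 = 0.02996

α₂ = 0.0300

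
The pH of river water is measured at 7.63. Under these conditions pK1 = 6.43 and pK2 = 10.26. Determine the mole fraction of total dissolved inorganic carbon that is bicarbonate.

α₁ = 0.939

α₁ = 1 / (1 + [H⁺]/K1 + K2/[H⁺]) = 1 / (1 + 10^-1.20 + 10^-2.63)
   = 1 / (1 + 0.063096 + 0.0023442) = 1/1.0654 = 0.9386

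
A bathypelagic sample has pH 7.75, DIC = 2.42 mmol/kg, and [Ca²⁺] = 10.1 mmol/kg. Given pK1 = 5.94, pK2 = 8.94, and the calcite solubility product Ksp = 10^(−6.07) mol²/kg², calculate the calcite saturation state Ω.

α₂ = 1 / (1 + [H⁺]/K2 + [H⁺]²/(K1K2)) = 1 / (1 + 10^+1.19 + 10^-0.62)
   = 1 / (1 + 15.488 + 0.23988) = 1/16.728 = 0.05978
[CO3²⁻] = α₂ × DIC = 0.05978 × 2.42 = 0.1447 mmol/kg
Ksp = 10^(−6.07) = 8.511×10^-7
Ω = [Ca²⁺][CO3²⁻]/Ksp = (10.1×10^-3)(1.447×10^-4) / 8.511×10^-7 = 1.72

Ω = 1.72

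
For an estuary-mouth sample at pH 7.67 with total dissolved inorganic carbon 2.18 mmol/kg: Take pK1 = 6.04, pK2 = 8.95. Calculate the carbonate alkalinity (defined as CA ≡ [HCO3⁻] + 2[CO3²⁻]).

CA = 2.24 mmol/kg

CA = [HCO3⁻] + 2[CO3²⁻] = (α₁ + 2α₂)·DIC
At pH 7.67: [H⁺]/K1 = 10^-1.63 = 0.023442, K2/[H⁺] = 10^-1.28 = 0.052481
α₁ = 1/(1 + 0.023442 + 0.052481) = 1/1.0759 = 0.9294; α₂ = α₁·K2/[H⁺] = 0.04878
α₁ + 2α₂ = 1.0270
CA = 1.0270 × 2.18 = 2.24 mmol/kg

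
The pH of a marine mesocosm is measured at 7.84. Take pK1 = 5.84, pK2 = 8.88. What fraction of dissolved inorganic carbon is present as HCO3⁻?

α₁ = 1 / (1 + [H⁺]/K1 + K2/[H⁺]) = 1 / (1 + 10^-2.00 + 10^-1.04)
   = 1 / (1 + 0.010000 + 0.091201) = 1/1.1012 = 0.9081

α₁ = 0.908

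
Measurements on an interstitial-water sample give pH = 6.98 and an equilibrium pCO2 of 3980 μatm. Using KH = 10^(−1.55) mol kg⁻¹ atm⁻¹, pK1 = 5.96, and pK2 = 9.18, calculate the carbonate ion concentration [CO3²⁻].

[CO2*] = KH · pCO2 = 10^(−1.55) × 3980×10^-6 = 1.122×10^-4 mol/kg
α₀ = 1/(1 + K1/[H⁺] + K1K2/[H⁺]²) = 1/(1 + 10^+1.02 + 10^-1.18) = 0.08667
DIC = [CO2*]/α₀ = 1.122×10^-4 / 0.08667 = 1.294 mmol/kg
[CO3²⁻] = α₂·DIC; α₂ = 0.005727, so [CO3²⁻] = 0.005727 × 1.294 = 0.00741 mmol/kg = 7.41 μmol/kg

[CO3²⁻] = 7.41 μmol/kg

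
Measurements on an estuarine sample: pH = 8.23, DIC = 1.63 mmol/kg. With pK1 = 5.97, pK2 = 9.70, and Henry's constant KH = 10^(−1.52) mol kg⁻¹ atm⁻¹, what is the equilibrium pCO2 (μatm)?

α₀ = 1 / (1 + K1/[H⁺] + K1K2/[H⁺]²) = 1 / (1 + 10^+2.26 + 10^+0.79)
   = 1 / (1 + 181.97 + 6.1660) = 1/189.14 = 0.005287
[CO2*] = α₀ × DIC = 0.005287 × 1.63 = 0.008618 mmol/kg = 8.618 μmol/kg
pCO2 = [CO2*]/KH = 8.618×10^-6 / 3.020×10^-2 = 285 μatm

pCO2 = 285 μatm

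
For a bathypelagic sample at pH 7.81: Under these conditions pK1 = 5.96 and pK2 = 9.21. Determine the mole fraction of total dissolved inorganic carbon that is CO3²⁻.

α₂ = 1 / (1 + [H⁺]/K2 + [H⁺]²/(K1K2)) = 1 / (1 + 10^+1.40 + 10^-0.45)
   = 1 / (1 + 25.119 + 0.35481) = 1/26.474 = 0.03777

α₂ = 0.0378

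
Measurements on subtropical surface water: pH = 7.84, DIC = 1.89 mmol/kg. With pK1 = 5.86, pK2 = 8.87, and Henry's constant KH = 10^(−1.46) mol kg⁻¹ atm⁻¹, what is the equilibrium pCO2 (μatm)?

α₀ = 1 / (1 + K1/[H⁺] + K1K2/[H⁺]²) = 1 / (1 + 10^+1.98 + 10^+0.95)
   = 1 / (1 + 95.499 + 8.9125) = 1/105.41 = 0.009487
[CO2*] = α₀ × DIC = 0.009487 × 1.89 = 0.01793 mmol/kg = 17.93 μmol/kg
pCO2 = [CO2*]/KH = 1.793×10^-5 / 3.467×10^-2 = 517 μatm

pCO2 = 517 μatm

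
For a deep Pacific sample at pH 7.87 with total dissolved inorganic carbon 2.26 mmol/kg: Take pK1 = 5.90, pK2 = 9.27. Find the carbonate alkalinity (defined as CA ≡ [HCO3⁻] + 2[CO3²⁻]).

CA = [HCO3⁻] + 2[CO3²⁻] = (α₁ + 2α₂)·DIC
At pH 7.87: [H⁺]/K1 = 10^-1.97 = 0.010715, K2/[H⁺] = 10^-1.40 = 0.039811
α₁ = 1/(1 + 0.010715 + 0.039811) = 1/1.0505 = 0.9519; α₂ = α₁·K2/[H⁺] = 0.03790
α₁ + 2α₂ = 1.0277
CA = 1.0277 × 2.26 = 2.32 mmol/kg

CA = 2.32 mmol/kg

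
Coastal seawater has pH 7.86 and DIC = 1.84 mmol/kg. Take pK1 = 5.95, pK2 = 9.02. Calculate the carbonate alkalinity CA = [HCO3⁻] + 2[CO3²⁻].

CA = [HCO3⁻] + 2[CO3²⁻] = (α₁ + 2α₂)·DIC
At pH 7.86: [H⁺]/K1 = 10^-1.91 = 0.012303, K2/[H⁺] = 10^-1.16 = 0.069183
α₁ = 1/(1 + 0.012303 + 0.069183) = 1/1.0815 = 0.9247; α₂ = α₁·K2/[H⁺] = 0.06397
α₁ + 2α₂ = 1.0526
CA = 1.0526 × 1.84 = 1.94 mmol/kg

CA = 1.94 mmol/kg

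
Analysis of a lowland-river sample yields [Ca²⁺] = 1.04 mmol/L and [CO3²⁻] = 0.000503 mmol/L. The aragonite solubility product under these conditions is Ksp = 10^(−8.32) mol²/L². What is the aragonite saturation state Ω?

Ksp = 10^(−8.32) = 4.786×10^-9
Ω = [Ca²⁺][CO3²⁻]/Ksp = (1.04×10^-3)(0.000503×10^-3) / 4.786×10^-9 = 0.109

Ω = 0.109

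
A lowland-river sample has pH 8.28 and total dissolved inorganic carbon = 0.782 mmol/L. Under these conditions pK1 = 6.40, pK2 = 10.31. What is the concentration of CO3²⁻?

[CO3²⁻] = 7.14 μmol/L

α₂ = 1 / (1 + [H⁺]/K2 + [H⁺]²/(K1K2)) = 1 / (1 + 10^+2.03 + 10^+0.15)
   = 1 / (1 + 107.15 + 1.4125) = 1/109.56 = 0.009127
[CO3²⁻] = α₂ × DIC = 0.009127 × 0.782 = 0.00714 mmol/L = 7.14 μmol/L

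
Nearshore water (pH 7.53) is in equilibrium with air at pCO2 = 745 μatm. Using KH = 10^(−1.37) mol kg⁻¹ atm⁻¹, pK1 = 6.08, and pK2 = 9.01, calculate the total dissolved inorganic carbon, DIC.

[CO2*] = KH · pCO2 = 10^(−1.37) × 745×10^-6 = 3.178×10^-5 mol/kg
α₀ = 1/(1 + K1/[H⁺] + K1K2/[H⁺]²) = 1/(1 + 10^+1.45 + 10^-0.03) = 0.03320
DIC = [CO2*]/α₀ = 3.178×10^-5 / 0.03320 = 0.957 mmol/kg

DIC = 0.957 mmol/kg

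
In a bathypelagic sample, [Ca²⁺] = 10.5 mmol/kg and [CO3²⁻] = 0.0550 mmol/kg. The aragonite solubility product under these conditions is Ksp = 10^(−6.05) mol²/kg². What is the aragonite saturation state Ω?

Ω = 0.648

Ksp = 10^(−6.05) = 8.913×10^-7
Ω = [Ca²⁺][CO3²⁻]/Ksp = (10.5×10^-3)(0.0550×10^-3) / 8.913×10^-7 = 0.648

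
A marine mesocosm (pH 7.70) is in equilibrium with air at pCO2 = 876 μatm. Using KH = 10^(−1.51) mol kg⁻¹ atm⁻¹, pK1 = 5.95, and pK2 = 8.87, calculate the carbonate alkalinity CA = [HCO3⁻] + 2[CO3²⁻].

CA = 1.73 mmol/kg

[CO2*] = KH · pCO2 = 10^(−1.51) × 876×10^-6 = 2.707×10^-5 mol/kg
α₀ = 1/(1 + K1/[H⁺] + K1K2/[H⁺]²) = 1/(1 + 10^+1.75 + 10^+0.58) = 0.01638
DIC = [CO2*]/α₀ = 2.707×10^-5 / 0.01638 = 1.652 mmol/kg
CA = (α₁ + 2α₂)·DIC = (0.9213 + 2×0.06229) × 1.652 = 1.73 mmol/kg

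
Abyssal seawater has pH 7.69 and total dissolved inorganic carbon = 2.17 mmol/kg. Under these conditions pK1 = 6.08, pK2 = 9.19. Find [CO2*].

[CO2*] = 0.0504 mmol/kg

α₀ = 1 / (1 + K1/[H⁺] + K1K2/[H⁺]²) = 1 / (1 + 10^+1.61 + 10^+0.11)
   = 1 / (1 + 40.738 + 1.2882) = 1/43.026 = 0.02324
[CO2*] = α₀ × DIC = 0.02324 × 2.17 = 0.0504 mmol/kg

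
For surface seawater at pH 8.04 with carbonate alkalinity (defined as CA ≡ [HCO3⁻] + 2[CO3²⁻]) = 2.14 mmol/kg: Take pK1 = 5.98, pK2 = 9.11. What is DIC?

DIC = 2.00 mmol/kg

CA = [HCO3⁻] + 2[CO3²⁻] = (α₁ + 2α₂)·DIC
At pH 8.04: [H⁺]/K1 = 10^-2.06 = 0.0087096, K2/[H⁺] = 10^-1.07 = 0.085114
α₁ = 1/(1 + 0.0087096 + 0.085114) = 1/1.0938 = 0.9142; α₂ = α₁·K2/[H⁺] = 0.07781
α₁ + 2α₂ = 1.0699
DIC = CA / (α₁ + 2α₂) = 2.14 / 1.0699 = 2.00 mmol/kg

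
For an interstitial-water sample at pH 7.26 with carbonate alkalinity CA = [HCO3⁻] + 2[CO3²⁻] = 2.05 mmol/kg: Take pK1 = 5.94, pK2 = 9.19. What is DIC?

DIC = 2.12 mmol/kg

CA = [HCO3⁻] + 2[CO3²⁻] = (α₁ + 2α₂)·DIC
At pH 7.26: [H⁺]/K1 = 10^-1.32 = 0.047863, K2/[H⁺] = 10^-1.93 = 0.011749
α₁ = 1/(1 + 0.047863 + 0.011749) = 1/1.0596 = 0.9437; α₂ = α₁·K2/[H⁺] = 0.01109
α₁ + 2α₂ = 0.9659
DIC = CA / (α₁ + 2α₂) = 2.05 / 0.9659 = 2.12 mmol/kg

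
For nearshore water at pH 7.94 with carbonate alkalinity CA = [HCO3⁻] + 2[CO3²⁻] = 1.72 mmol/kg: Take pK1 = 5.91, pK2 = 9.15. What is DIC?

DIC = 1.64 mmol/kg

CA = [HCO3⁻] + 2[CO3²⁻] = (α₁ + 2α₂)·DIC
At pH 7.94: [H⁺]/K1 = 10^-2.03 = 0.0093325, K2/[H⁺] = 10^-1.21 = 0.061660
α₁ = 1/(1 + 0.0093325 + 0.061660) = 1/1.0710 = 0.9337; α₂ = α₁·K2/[H⁺] = 0.05757
α₁ + 2α₂ = 1.0489
DIC = CA / (α₁ + 2α₂) = 1.72 / 1.0489 = 1.64 mmol/kg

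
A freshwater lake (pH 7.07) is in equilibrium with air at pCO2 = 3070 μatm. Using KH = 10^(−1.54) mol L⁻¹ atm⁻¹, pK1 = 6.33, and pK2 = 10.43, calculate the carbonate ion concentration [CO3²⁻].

[CO3²⁻] = 0.212 μmol/L

[CO2*] = KH · pCO2 = 10^(−1.54) × 3070×10^-6 = 8.854×10^-5 mol/L
α₀ = 1/(1 + K1/[H⁺] + K1K2/[H⁺]²) = 1/(1 + 10^+0.74 + 10^-2.62) = 0.1539
DIC = [CO2*]/α₀ = 8.854×10^-5 / 0.1539 = 0.5753 mmol/L
[CO3²⁻] = α₂·DIC; α₂ = 0.0003692, so [CO3²⁻] = 0.0003692 × 0.5753 = 0.000212 mmol/L = 0.212 μmol/L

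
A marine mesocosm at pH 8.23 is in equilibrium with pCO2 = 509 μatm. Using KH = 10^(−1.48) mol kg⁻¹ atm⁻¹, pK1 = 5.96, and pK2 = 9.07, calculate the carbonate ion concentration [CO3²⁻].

[CO3²⁻] = 0.454 mmol/kg

[CO2*] = KH · pCO2 = 10^(−1.48) × 509×10^-6 = 1.685×10^-5 mol/kg
α₀ = 1/(1 + K1/[H⁺] + K1K2/[H⁺]²) = 1/(1 + 10^+2.27 + 10^+1.43) = 0.004670
DIC = [CO2*]/α₀ = 1.685×10^-5 / 0.004670 = 3.609 mmol/kg
[CO3²⁻] = α₂·DIC; α₂ = 0.1257, so [CO3²⁻] = 0.1257 × 3.609 = 0.454 mmol/kg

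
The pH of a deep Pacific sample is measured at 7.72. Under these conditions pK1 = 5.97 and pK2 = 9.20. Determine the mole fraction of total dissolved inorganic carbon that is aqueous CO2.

α₀ = 0.0169

α₀ = 1 / (1 + K1/[H⁺] + K1K2/[H⁺]²) = 1 / (1 + 10^+1.75 + 10^+0.27)
   = 1 / (1 + 56.234 + 1.8621) = 1/59.096 = 0.01692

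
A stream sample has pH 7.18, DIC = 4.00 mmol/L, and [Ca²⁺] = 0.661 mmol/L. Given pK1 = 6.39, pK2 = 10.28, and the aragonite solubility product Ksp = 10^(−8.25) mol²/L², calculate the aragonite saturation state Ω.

α₂ = 1 / (1 + [H⁺]/K2 + [H⁺]²/(K1K2)) = 1 / (1 + 10^+3.10 + 10^+2.31)
   = 1 / (1 + 1258.9 + 204.17) = 1/1464.1 = 0.0006830
[CO3²⁻] = α₂ × DIC = 0.0006830 × 4.00 = 0.002732 mmol/L = 2.732 μmol/L
Ksp = 10^(−8.25) = 5.623×10^-9
Ω = [Ca²⁺][CO3²⁻]/Ksp = (0.661×10^-3)(2.732×10^-6) / 5.623×10^-9 = 0.321

Ω = 0.321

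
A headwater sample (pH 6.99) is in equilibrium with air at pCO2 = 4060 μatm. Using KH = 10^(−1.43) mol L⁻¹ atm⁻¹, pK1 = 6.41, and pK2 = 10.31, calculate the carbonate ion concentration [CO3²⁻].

[CO2*] = KH · pCO2 = 10^(−1.43) × 4060×10^-6 = 1.508×10^-4 mol/L
α₀ = 1/(1 + K1/[H⁺] + K1K2/[H⁺]²) = 1/(1 + 10^+0.58 + 10^-2.74) = 0.2082
DIC = [CO2*]/α₀ = 1.508×10^-4 / 0.2082 = 0.7246 mmol/L
[CO3²⁻] = α₂·DIC; α₂ = 0.0003788, so [CO3²⁻] = 0.0003788 × 0.7246 = 0.000274 mmol/L = 0.274 μmol/L

[CO3²⁻] = 0.274 μmol/L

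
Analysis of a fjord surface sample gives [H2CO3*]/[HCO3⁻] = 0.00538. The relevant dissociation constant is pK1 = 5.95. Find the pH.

From K1 = [H⁺][HCO3⁻]/[H2CO3*]:  pH = pK1 − log₁₀([H2CO3*]/[HCO3⁻])
log₁₀(0.00538) = -2.269
pH = 5.95 − (-2.269) = 8.22

pH = 8.22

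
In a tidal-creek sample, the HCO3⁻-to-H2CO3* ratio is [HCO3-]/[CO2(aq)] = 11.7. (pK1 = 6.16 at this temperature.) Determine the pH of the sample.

From K1 = [H⁺][HCO3-]/[CO2(aq)]:  pH = pK1 + log₁₀([HCO3-]/[CO2(aq)])
log₁₀(11.7) = +1.068
pH = 6.16 + (+1.068) = 7.23

pH = 7.23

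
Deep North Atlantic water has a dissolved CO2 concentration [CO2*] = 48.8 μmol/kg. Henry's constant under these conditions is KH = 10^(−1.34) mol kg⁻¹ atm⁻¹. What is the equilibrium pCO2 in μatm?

KH = 10^(−1.34) = 4.571×10^-2 mol kg⁻¹ atm⁻¹
pCO2 = [CO2*]/KH = 48.8×10^-6 / 4.571×10^-2 = 1.07×10^-3 atm = 1070 μatm

pCO2 = 1070 μatm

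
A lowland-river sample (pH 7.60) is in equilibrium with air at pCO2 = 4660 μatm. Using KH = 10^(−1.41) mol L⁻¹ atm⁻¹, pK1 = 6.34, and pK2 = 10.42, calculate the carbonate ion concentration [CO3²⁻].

[CO2*] = KH · pCO2 = 10^(−1.41) × 4660×10^-6 = 1.813×10^-4 mol/L
α₀ = 1/(1 + K1/[H⁺] + K1K2/[H⁺]²) = 1/(1 + 10^+1.26 + 10^-1.56) = 0.05202
DIC = [CO2*]/α₀ = 1.813×10^-4 / 0.05202 = 3.485 mmol/L
[CO3²⁻] = α₂·DIC; α₂ = 0.001433, so [CO3²⁻] = 0.001433 × 3.485 = 0.00499 mmol/L = 4.99 μmol/L

[CO3²⁻] = 4.99 μmol/L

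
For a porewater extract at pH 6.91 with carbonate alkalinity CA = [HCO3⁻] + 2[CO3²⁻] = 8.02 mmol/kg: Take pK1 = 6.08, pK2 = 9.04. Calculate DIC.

CA = [HCO3⁻] + 2[CO3²⁻] = (α₁ + 2α₂)·DIC
At pH 6.91: [H⁺]/K1 = 10^-0.83 = 0.14791, K2/[H⁺] = 10^-2.13 = 0.0074131
α₁ = 1/(1 + 0.14791 + 0.0074131) = 1/1.1553 = 0.8656; α₂ = α₁·K2/[H⁺] = 0.006416
α₁ + 2α₂ = 0.8784
DIC = CA / (α₁ + 2α₂) = 8.02 / 0.8784 = 9.13 mmol/kg

DIC = 9.13 mmol/kg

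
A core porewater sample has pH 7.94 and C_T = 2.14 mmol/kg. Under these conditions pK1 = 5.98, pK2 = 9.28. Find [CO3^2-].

[CO3²⁻] = 0.0926 mmol/kg

α₂ = 1 / (1 + [H⁺]/K2 + [H⁺]²/(K1K2)) = 1 / (1 + 10^+1.34 + 10^-0.62)
   = 1 / (1 + 21.878 + 0.23988) = 1/23.117 = 0.04326
[CO3²⁻] = α₂ × DIC = 0.04326 × 2.14 = 0.0926 mmol/kg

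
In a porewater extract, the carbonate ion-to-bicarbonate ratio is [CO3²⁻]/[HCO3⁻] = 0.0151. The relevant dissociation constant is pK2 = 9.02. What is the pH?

From K2 = [H⁺][CO3²⁻]/[HCO3⁻]:  pH = pK2 + log₁₀([CO3²⁻]/[HCO3⁻])
log₁₀(0.0151) = -1.821
pH = 9.02 + (-1.821) = 7.20

pH = 7.20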